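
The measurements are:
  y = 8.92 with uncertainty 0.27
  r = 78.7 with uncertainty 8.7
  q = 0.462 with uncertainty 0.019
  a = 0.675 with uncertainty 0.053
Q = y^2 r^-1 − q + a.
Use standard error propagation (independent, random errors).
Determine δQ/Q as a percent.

11.4%

Let p = y^2·r^-1 = 1.01. δp/p = √((2·δy/y)² + (-1·δr/r)²) = √(0.00366 + 0.0122) = 0.126, so δp = 0.127.
Q = p − q + a: δQ = √(δp² + δq² + δa²) = √(0.0162 + 0.000361 + 0.00281) = 0.139
Q = 1.22, so δQ/Q = 0.139/1.22 = 0.114.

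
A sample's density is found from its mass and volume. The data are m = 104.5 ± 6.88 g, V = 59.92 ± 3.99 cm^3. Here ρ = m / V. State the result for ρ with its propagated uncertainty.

Products/powers → add relative errors in quadrature, weighted by exponent:
  (1·δm/m)² = (1×0.0658)² = 0.00433;  (-1·δV/V)² = (-1×0.0666)² = 0.00443
δρ/ρ = √(0.00877) = 0.0936
ρ = 1.744 g/cm^3, so δρ = 0.0936 × 1.744 = 0.163 g/cm^3.

1.744 ± 0.163 g/cm^3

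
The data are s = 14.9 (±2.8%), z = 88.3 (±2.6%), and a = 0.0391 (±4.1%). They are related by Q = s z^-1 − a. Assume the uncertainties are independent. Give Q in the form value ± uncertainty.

0.130 ± 0.00664

Let p = s·z^-1 = 0.169. δp/p = √((1·δs/s)² + (-1·δz/z)²) = √(0.000784 + 0.000676) = 0.0382, so δp = 0.00645.
Q = p − a: δQ = √(δp² + δa²) = √(4.16e-05 + 2.57e-06) = 0.00664
Q = 0.130.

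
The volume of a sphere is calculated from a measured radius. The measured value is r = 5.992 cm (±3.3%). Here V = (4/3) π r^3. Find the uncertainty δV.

89.2 cm^3

V ∝ r^3, so δV/V = |3| · δr/r = 3 × 0.0330 = 0.0990.
V = 901.2 cm^3, so δV = 0.0990 × 901.2 = 89.2 cm^3.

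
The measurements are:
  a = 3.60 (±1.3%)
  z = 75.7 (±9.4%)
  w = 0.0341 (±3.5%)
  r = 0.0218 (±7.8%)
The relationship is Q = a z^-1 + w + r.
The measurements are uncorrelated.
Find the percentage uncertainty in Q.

4.80%

Let p = a·z^-1 = 0.0476. δp/p = √((1·δa/a)² + (-1·δz/z)²) = √(0.000169 + 0.00884) = 0.0949, so δp = 0.00451.
Q = p + w + r: δQ = √(δp² + δw² + δr²) = √(2.04e-05 + 1.42e-06 + 2.89e-06) = 0.00497
Q = 0.103, so δQ/Q = 0.00497/0.103 = 0.0480.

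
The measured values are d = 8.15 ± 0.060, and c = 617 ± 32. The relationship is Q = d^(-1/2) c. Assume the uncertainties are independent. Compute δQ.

11.2

Relative error in a monomial: (δQ/Q)² = Σ (nᵢ · δxᵢ/xᵢ)².
  (−½·δd/d)² = (-0.5×0.00736)² = 1.35e-05;  (1·δc/c)² = (1×0.0519)² = 0.00269
δQ/Q = √(0.00270) = 0.0520
Q = 216, so δQ = 0.0520 × 216 = 11.2.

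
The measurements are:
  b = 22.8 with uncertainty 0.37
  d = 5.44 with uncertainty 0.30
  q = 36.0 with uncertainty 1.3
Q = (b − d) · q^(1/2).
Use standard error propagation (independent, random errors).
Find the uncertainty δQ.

Let u = b − d = 17.4. δu = √(δb² + δd²) = √(0.137 + 0.0900) = 0.476, so δu/u = 0.0274.
Q is then a monomial in u, q:
δQ/Q = √((δu/u)² + (½·δq/q)²) = √(0.000753 + 0.000326) = 0.0328
Q = 104, so δQ = 0.0328 × 104 = 3.42.

3.42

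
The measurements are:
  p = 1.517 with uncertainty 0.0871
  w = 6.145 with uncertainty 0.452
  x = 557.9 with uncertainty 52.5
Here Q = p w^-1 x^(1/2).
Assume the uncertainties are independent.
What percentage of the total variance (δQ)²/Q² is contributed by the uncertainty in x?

20.3%

(δQ/Q)² = (1·δp/p)² + (-1·δw/w)² + (½·δx/x)²
  p term: (1×0.0574)² = 0.00330
  w term: (-1×0.0736)² = 0.00541
  x term: (0.5×0.0941)² = 0.00221
Total = 0.0109. Share from x = 0.00221/0.0109 = 0.203.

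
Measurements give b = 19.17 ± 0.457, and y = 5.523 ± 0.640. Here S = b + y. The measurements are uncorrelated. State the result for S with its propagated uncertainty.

24.69 ± 0.786

Absolute uncertainties add in quadrature for a linear combination:
  (δb)² = 0.209;  (δy)² = 0.410
δS = √(0.618) = 0.786
S = 24.69.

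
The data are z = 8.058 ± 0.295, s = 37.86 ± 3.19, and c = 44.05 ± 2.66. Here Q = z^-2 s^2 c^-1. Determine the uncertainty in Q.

0.0969

For a monomial Q ∝ z^-2, s^2, c^-1, fractional errors add in quadrature:
  (-2·δz/z)² = (-2×0.0366)² = 0.00536;  (2·δs/s)² = (2×0.0843)² = 0.0284;  (-1·δc/c)² = (-1×0.0604)² = 0.00365
δQ/Q = √(0.0374) = 0.193
Q = 0.5011, so δQ = 0.193 × 0.5011 = 0.0969.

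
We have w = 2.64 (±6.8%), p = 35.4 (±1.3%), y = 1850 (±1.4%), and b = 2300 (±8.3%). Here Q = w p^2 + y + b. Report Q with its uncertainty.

7460 ± 308

Let h = w·p^2 = 3310. δh/h = √((1·δw/w)² + (2·δp/p)²) = √(0.00462 + 0.000676) = 0.0728, so δh = 241.
Q = h + y + b: δQ = √(δh² + δy² + δb²) = √(58000 + 671 + 36400) = 308
Q = 7460.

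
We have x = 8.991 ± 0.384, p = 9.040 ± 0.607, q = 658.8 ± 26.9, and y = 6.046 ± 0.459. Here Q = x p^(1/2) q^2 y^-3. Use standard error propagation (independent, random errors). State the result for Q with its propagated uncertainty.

Each factor contributes (exponent × relative error)² to (δQ/Q)²:
  (1·δx/x)² = (1×0.0427)² = 0.00182;  (½·δp/p)² = (0.5×0.0671)² = 0.00113;  (2·δq/q)² = (2×0.0408)² = 0.00667;  (-3·δy/y)² = (-3×0.0759)² = 0.0519
δQ/Q = √(0.0615) = 0.248
Q = 53090, so δQ = 0.248 × 53090 = 13200.

53090 ± 13200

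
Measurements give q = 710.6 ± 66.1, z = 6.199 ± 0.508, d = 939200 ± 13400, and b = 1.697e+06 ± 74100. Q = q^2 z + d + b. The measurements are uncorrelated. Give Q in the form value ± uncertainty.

(5.766 ± 0.641) × 10^6

Let p = q^2·z = 3.13e+06. δp/p = √((2·δq/q)² + (1·δz/z)²) = √(0.0346 + 0.00672) = 0.203, so δp = 6.36e+05.
Q = p + d + b: δQ = √(δp² + δd² + δb²) = √(4.05e+11 + 1.8e+08 + 5.49e+09) = 6.41e+05
Q = 5.766e+06.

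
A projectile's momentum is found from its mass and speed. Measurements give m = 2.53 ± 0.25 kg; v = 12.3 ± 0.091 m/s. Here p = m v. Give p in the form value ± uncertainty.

31.1 ± 3.08 kg·m/s

Relative error in a monomial: (δp/p)² = Σ (nᵢ · δxᵢ/xᵢ)².
  (1·δm/m)² = (1×0.0988)² = 0.00976;  (1·δv/v)² = (1×0.00740)² = 5.47e-05
δp/p = √(0.00982) = 0.0991
p = 31.1 kg·m/s, so δp = 0.0991 × 31.1 = 3.08 kg·m/s.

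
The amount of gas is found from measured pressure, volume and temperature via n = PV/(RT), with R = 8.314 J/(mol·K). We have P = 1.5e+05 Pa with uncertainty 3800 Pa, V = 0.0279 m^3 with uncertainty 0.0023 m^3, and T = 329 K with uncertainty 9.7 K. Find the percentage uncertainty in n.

Since n is a product/quotient, work with relative uncertainties:
  (1·δP/P)² = (1×0.0253)² = 0.000642;  (1·δV/V)² = (1×0.0824)² = 0.00680;  (-1·δT/T)² = (-1×0.0295)² = 0.000869
δn/n = √(0.00831) = 0.0911

9.11%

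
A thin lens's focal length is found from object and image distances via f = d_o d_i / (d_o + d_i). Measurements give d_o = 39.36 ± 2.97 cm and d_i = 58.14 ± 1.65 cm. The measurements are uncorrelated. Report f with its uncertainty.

23.47 ± 1.09 cm

∂f/∂d_o = (d_i/(d_o+d_i))² = 0.356;  ∂f/∂d_i = (d_o/(d_o+d_i))² = 0.163
δf = √((∂f/∂d_o · δd_o)² + (∂f/∂d_i · δd_i)²) = √(1.12 + 0.0723) = 1.09 cm
f = 23.47 cm.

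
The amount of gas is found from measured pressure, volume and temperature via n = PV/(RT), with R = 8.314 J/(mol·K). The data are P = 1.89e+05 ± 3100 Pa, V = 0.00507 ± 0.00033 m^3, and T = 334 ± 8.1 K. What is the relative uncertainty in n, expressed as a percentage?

7.14%

n is a product of powers, so relative uncertainties combine in quadrature:
  (1·δP/P)² = (1×0.0164)² = 0.000269;  (1·δV/V)² = (1×0.0651)² = 0.00424;  (-1·δT/T)² = (-1×0.0243)² = 0.000588
δn/n = √(0.00509) = 0.0714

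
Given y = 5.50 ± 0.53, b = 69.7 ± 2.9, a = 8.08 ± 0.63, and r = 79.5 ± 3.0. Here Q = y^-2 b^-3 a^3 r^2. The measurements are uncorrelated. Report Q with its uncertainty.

0.325 ± 0.109

Q is a product of powers, so relative uncertainties combine in quadrature:
  (-2·δy/y)² = (-2×0.0964)² = 0.0371;  (-3·δb/b)² = (-3×0.0416)² = 0.0156;  (3·δa/a)² = (3×0.0780)² = 0.0547;  (2·δr/r)² = (2×0.0377)² = 0.00570
δQ/Q = √(0.113) = 0.336
Q = 0.325, so δQ = 0.336 × 0.325 = 0.109.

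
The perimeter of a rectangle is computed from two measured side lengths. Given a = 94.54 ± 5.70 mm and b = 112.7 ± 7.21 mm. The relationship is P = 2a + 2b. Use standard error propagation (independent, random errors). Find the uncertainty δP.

18.4 mm

Sums and differences: (δP)² = Σ (cᵢ δxᵢ)².
  (2·δa)² = 130;  (2·δb)² = 208
δP = √(338) = 18.4 mm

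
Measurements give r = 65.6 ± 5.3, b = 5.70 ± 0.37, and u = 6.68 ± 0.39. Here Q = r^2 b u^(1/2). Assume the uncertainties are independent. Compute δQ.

11200

For a monomial Q ∝ r^2, b, u^(1/2), fractional errors add in quadrature:
  (2·δr/r)² = (2×0.0808)² = 0.0261;  (1·δb/b)² = (1×0.0649)² = 0.00421;  (½·δu/u)² = (0.5×0.0584)² = 0.000852
δQ/Q = √(0.0312) = 0.177
Q = 63400, so δQ = 0.177 × 63400 = 11200.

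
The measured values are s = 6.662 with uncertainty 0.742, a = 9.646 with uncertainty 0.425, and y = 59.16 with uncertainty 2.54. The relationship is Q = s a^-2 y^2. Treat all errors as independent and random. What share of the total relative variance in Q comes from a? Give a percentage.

(δQ/Q)² = (1·δs/s)² + (-2·δa/a)² + (2·δy/y)²
  s term: (1×0.111)² = 0.0124
  a term: (-2×0.0441)² = 0.00777
  y term: (2×0.0429)² = 0.00737
Total = 0.0275. Share from a = 0.00777/0.0275 = 0.282.

28.2%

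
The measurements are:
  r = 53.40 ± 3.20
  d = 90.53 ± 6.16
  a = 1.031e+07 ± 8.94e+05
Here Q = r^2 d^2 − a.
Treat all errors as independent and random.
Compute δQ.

Let p = r^2·d^2 = 2.337e+07. δp/p = √((2·δr/r)² + (2·δd/d)²) = √(0.0144 + 0.0185) = 0.181, so δp = 4.24e+06.
Q = p − a: δQ = √(δp² + δa²) = √(1.8e+13 + 7.99e+11) = 4.33e+06

4.33e+06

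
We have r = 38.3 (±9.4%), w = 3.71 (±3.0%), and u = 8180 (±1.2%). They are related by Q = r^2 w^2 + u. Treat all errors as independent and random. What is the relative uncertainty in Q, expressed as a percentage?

14.0%

Let p = r^2·w^2 = 20200. δp/p = √((2·δr/r)² + (2·δw/w)²) = √(0.0353 + 0.00360) = 0.197, so δp = 3980.
Q = p + u: δQ = √(δp² + δu²) = √(1.59e+07 + 9640) = 3990
Q = 28400, so δQ/Q = 3990/28400 = 0.140.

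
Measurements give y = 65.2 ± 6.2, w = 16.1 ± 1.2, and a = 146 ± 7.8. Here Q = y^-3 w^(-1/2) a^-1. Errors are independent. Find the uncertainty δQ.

1.8e-09

Relative error in a monomial: (δQ/Q)² = Σ (nᵢ · δxᵢ/xᵢ)².
  (-3·δy/y)² = (-3×0.0951)² = 0.0814;  (−½·δw/w)² = (-0.5×0.0745)² = 0.00139;  (-1·δa/a)² = (-1×0.0534)² = 0.00285
δQ/Q = √(0.0856) = 0.293
Q = 6.16e-09, so δQ = 0.293 × 6.16e-09 = 1.8e-09.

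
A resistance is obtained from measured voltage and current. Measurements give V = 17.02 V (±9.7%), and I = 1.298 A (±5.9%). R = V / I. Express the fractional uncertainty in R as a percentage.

Products/powers → add relative errors in quadrature, weighted by exponent:
  (1·δV/V)² = (1×0.0970)² = 0.00941;  (-1·δI/I)² = (-1×0.0590)² = 0.00348
δR/R = √(0.0129) = 0.114

11.4%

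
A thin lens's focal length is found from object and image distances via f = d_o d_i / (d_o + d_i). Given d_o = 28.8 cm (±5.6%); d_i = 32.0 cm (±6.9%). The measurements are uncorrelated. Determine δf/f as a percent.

∂f/∂d_o = (d_i/(d_o+d_i))² = 0.277;  ∂f/∂d_i = (d_o/(d_o+d_i))² = 0.224
δf = √((∂f/∂d_o · δd_o)² + (∂f/∂d_i · δd_i)²) = √(0.200 + 0.245) = 0.667 cm
f = 15.2 cm, so δf/f = 0.667/15.2 = 0.0440.

4.40%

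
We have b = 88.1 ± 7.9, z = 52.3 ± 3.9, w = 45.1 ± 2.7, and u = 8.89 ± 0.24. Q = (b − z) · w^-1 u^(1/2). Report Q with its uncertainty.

2.37 ± 0.600

Let h = b − z = 35.8. δh = √(δb² + δz²) = √(62.4 + 15.2) = 8.81, so δh/h = 0.246.
Q is then a monomial in h, w, u:
δQ/Q = √((δh/h)² + (-1·δw/w)² + (½·δu/u)²) = √(0.0606 + 0.00358 + 0.000182) = 0.254
Q = 2.37, so δQ = 0.254 × 2.37 = 0.600.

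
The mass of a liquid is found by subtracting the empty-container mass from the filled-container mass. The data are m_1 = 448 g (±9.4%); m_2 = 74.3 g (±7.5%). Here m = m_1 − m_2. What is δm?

For a sum/difference, combine absolute errors in quadrature:
  (δm_1)² = 1770;  (δm_2)² = 31.1
δm = √(1800) = 42.5 g

42.5 g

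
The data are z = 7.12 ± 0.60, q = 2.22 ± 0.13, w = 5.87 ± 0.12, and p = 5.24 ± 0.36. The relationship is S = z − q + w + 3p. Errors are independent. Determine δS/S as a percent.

For a sum/difference, combine absolute errors in quadrature:
  (δz)² = 0.360;  (δq)² = 0.0169;  (δw)² = 0.0144;  (3·δp)² = 1.17
δS = √(1.56) = 1.25
S = 26.5, so δS/S = 1.25/26.5 = 0.0471.

4.71%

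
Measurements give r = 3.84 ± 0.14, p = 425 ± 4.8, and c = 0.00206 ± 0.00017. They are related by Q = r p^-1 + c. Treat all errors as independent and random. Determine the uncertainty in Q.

0.000384

Let w = r·p^-1 = 0.00904. δw/w = √((1·δr/r)² + (-1·δp/p)²) = √(0.00133 + 0.000128) = 0.0382, so δw = 0.000345.
Q = w + c: δQ = √(δw² + δc²) = √(1.19e-07 + 2.89e-08) = 0.000384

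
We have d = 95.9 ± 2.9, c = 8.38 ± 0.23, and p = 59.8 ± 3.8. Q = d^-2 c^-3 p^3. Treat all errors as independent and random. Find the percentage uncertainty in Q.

21.6%

Since Q is a product/quotient, work with relative uncertainties:
  (-2·δd/d)² = (-2×0.0302)² = 0.00366;  (-3·δc/c)² = (-3×0.0274)² = 0.00678;  (3·δp/p)² = (3×0.0635)² = 0.0363
δQ/Q = √(0.0468) = 0.216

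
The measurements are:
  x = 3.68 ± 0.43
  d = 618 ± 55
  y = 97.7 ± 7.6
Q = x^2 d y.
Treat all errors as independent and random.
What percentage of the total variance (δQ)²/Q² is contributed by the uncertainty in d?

(δQ/Q)² = (2·δx/x)² + (1·δd/d)² + (1·δy/y)²
  x term: (2×0.117)² = 0.0546
  d term: (1×0.0890)² = 0.00792
  y term: (1×0.0778)² = 0.00605
Total = 0.0686. Share from d = 0.00792/0.0686 = 0.115.

11.5%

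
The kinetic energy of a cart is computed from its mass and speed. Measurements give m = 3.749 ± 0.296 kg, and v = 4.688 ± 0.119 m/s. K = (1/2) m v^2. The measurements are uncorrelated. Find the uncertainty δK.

Relative error in a monomial: (δK/K)² = Σ (nᵢ · δxᵢ/xᵢ)².
  (1·δm/m)² = (1×0.0790)² = 0.00623;  (2·δv/v)² = (2×0.0254)² = 0.00258
δK/K = √(0.00881) = 0.0939
K = 41.20 J, so δK = 0.0939 × 41.20 = 3.87 J.

3.87 J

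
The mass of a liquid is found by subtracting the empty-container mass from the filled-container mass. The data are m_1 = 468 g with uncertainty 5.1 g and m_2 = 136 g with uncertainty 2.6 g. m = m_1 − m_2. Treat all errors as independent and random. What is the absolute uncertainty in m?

5.72 g

Each term contributes (cᵢ δxᵢ)² to (δm)²:
  (δm_1)² = 26.0;  (δm_2)² = 6.76
δm = √(32.8) = 5.72 g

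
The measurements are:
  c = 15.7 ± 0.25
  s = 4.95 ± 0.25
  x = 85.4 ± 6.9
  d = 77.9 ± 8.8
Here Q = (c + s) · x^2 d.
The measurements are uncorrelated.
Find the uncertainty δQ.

Let u = c + s = 20.6. δu = √(δc² + δs²) = √(0.0625 + 0.0625) = 0.354, so δu/u = 0.0171.
Q is then a monomial in u, x, d:
δQ/Q = √((δu/u)² + (2·δx/x)² + (1·δd/d)²) = √(0.000293 + 0.0261 + 0.0128) = 0.198
Q = 1.17e+07, so δQ = 0.198 × 1.17e+07 = 2.32e+06.

2.32e+06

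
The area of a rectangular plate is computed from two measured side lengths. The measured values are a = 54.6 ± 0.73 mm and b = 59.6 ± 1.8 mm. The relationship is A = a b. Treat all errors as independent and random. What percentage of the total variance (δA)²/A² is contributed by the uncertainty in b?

83.6%

(δA/A)² = (1·δa/a)² + (1·δb/b)²
  a term: (1×0.0134)² = 0.000179
  b term: (1×0.0302)² = 0.000912
Total = 0.00109. Share from b = 0.000912/0.00109 = 0.836.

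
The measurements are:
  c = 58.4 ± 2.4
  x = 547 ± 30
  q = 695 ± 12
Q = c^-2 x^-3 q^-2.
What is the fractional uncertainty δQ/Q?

0.187

Q is a product of powers, so relative uncertainties combine in quadrature:
  (-2·δc/c)² = (-2×0.0411)² = 0.00676;  (-3·δx/x)² = (-3×0.0548)² = 0.0271;  (-2·δq/q)² = (-2×0.0173)² = 0.00119
δQ/Q = √(0.0350) = 0.187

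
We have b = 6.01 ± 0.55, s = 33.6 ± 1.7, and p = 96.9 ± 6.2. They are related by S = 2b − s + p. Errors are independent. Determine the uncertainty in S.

S is a linear combination, so absolute uncertainties add in quadrature:
  (2·δb)² = 1.21;  (δs)² = 2.89;  (δp)² = 38.4
δS = √(42.5) = 6.52

6.52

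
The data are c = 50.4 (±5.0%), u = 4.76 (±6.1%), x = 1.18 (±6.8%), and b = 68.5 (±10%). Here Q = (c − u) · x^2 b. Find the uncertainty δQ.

Let w = c − u = 45.6. δw = √(δc² + δu²) = √(6.35 + 0.0843) = 2.54, so δw/w = 0.0556.
Q is then a monomial in w, x, b:
δQ/Q = √((δw/w)² + (2·δx/x)² + (1·δb/b)²) = √(0.00309 + 0.0185 + 0.0100) = 0.178
Q = 4350, so δQ = 0.178 × 4350 = 774.

774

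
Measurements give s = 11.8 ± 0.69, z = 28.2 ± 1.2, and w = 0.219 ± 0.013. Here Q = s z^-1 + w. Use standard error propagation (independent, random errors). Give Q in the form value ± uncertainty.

0.637 ± 0.0329

Let p = s·z^-1 = 0.418. δp/p = √((1·δs/s)² + (-1·δz/z)²) = √(0.00342 + 0.00181) = 0.0723, so δp = 0.0303.
Q = p + w: δQ = √(δp² + δw²) = √(0.000916 + 0.000169) = 0.0329
Q = 0.637.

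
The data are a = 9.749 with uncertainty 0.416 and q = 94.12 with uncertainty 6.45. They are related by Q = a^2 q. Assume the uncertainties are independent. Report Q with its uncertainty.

8945 ± 979

Each factor contributes (exponent × relative error)² to (δQ/Q)²:
  (2·δa/a)² = (2×0.0427)² = 0.00728;  (1·δq/q)² = (1×0.0685)² = 0.00470
δQ/Q = √(0.0120) = 0.109
Q = 8945, so δQ = 0.109 × 8945 = 979.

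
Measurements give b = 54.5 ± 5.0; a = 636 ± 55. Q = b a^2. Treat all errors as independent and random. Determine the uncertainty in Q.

Products/powers → add relative errors in quadrature, weighted by exponent:
  (1·δb/b)² = (1×0.0917)² = 0.00842;  (2·δa/a)² = (2×0.0865)² = 0.0299
δQ/Q = √(0.0383) = 0.196
Q = 2.2e+07, so δQ = 0.196 × 2.2e+07 = 4.32e+06.

4.32e+06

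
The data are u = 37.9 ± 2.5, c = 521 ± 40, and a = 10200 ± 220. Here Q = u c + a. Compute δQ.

Let p = u·c = 19700. δp/p = √((1·δu/u)² + (1·δc/c)²) = √(0.00435 + 0.00589) = 0.101, so δp = 2000.
Q = p + a: δQ = √(δp² + δa²) = √(3.99e+06 + 48400) = 2010

2010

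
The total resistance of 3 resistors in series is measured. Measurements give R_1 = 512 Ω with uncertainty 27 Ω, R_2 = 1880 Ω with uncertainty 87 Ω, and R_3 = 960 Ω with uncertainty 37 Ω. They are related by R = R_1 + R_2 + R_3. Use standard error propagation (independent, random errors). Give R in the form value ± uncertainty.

Each term contributes (cᵢ δxᵢ)² to (δR)²:
  (δR_1)² = 729;  (δR_2)² = 7570;  (δR_3)² = 1370
δR = √(9670) = 98.3 Ω
R = 3350 Ω.

3350 ± 98.3 Ω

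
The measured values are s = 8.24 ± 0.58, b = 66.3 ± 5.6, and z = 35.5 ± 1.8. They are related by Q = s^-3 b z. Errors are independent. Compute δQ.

Relative error in a monomial: (δQ/Q)² = Σ (nᵢ · δxᵢ/xᵢ)².
  (-3·δs/s)² = (-3×0.0704)² = 0.0446;  (1·δb/b)² = (1×0.0845)² = 0.00713;  (1·δz/z)² = (1×0.0507)² = 0.00257
δQ/Q = √(0.0543) = 0.233
Q = 4.21, so δQ = 0.233 × 4.21 = 0.980.

0.980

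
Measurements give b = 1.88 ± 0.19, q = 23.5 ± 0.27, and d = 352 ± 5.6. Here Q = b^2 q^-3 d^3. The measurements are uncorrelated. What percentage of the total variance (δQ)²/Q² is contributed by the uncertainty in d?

5.14%

(δQ/Q)² = (2·δb/b)² + (-3·δq/q)² + (3·δd/d)²
  b term: (2×0.101)² = 0.0409
  q term: (-3×0.0115)² = 0.00119
  d term: (3×0.0159)² = 0.00228
Total = 0.0443. Share from d = 0.00228/0.0443 = 0.0514.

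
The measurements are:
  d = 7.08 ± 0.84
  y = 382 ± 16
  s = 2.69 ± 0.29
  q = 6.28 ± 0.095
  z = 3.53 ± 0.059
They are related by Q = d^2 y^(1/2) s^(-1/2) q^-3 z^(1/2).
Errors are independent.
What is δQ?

For a monomial Q ∝ d^2, y^(1/2), s^(-1/2), q^-3, z^(1/2), fractional errors add in quadrature:
  (2·δd/d)² = (2×0.119)² = 0.0563;  (½·δy/y)² = (0.5×0.0419)² = 0.000439;  (−½·δs/s)² = (-0.5×0.108)² = 0.00291;  (-3·δq/q)² = (-3×0.0151)² = 0.00206;  (½·δz/z)² = (0.5×0.0167)² = 6.98e-05
δQ/Q = √(0.0618) = 0.249
Q = 4.53, so δQ = 0.249 × 4.53 = 1.13.

1.13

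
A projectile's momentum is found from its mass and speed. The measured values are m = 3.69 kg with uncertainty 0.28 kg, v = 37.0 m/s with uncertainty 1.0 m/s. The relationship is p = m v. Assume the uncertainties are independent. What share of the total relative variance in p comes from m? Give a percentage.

(δp/p)² = (1·δm/m)² + (1·δv/v)²
  m term: (1×0.0759)² = 0.00576
  v term: (1×0.0270)² = 0.000730
Total = 0.00649. Share from m = 0.00576/0.00649 = 0.887.

88.7%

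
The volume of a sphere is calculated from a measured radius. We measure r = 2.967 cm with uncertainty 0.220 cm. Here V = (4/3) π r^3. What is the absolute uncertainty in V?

Products/powers → add relative errors in quadrature, weighted by exponent:
  (3·δr/r)² = (3×0.0741)² = 0.0495
δV/V = √(0.0495) = 0.222
V = 109.4 cm^3, so δV = 0.222 × 109.4 = 24.3 cm^3.

24.3 cm^3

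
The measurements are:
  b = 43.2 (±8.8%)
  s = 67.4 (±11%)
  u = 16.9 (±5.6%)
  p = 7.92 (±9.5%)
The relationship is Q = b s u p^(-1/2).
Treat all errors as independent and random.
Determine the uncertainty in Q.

Since Q is a product/quotient, work with relative uncertainties:
  (1·δb/b)² = (1×0.0880)² = 0.00774;  (1·δs/s)² = (1×0.110)² = 0.0121;  (1·δu/u)² = (1×0.0560)² = 0.00314;  (−½·δp/p)² = (-0.5×0.0950)² = 0.00226
δQ/Q = √(0.0252) = 0.159
Q = 17500, so δQ = 0.159 × 17500 = 2780.

2780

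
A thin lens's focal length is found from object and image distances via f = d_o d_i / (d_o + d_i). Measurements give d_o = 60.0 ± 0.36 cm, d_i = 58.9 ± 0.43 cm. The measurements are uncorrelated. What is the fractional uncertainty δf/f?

∂f/∂d_o = (d_i/(d_o+d_i))² = 0.245;  ∂f/∂d_i = (d_o/(d_o+d_i))² = 0.255
δf = √((∂f/∂d_o · δd_o)² + (∂f/∂d_i · δd_i)²) = √(0.00780 + 0.0120) = 0.141 cm
f = 29.7 cm, so δf/f = 0.141/29.7 = 0.00473.

0.00473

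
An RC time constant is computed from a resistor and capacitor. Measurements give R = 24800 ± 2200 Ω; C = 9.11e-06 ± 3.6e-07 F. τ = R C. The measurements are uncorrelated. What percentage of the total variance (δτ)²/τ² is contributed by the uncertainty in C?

16.6%

(δτ/τ)² = (1·δR/R)² + (1·δC/C)²
  R term: (1×0.0887)² = 0.00787
  C term: (1×0.0395)² = 0.00156
Total = 0.00943. Share from C = 0.00156/0.00943 = 0.166.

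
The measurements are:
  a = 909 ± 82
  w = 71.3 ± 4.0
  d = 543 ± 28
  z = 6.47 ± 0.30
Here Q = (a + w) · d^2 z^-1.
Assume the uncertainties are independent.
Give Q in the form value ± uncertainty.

Let u = a + w = 980. δu = √(δa² + δw²) = √(6720 + 16.0) = 82.1, so δu/u = 0.0837.
Q is then a monomial in u, d, z:
δQ/Q = √((δu/u)² + (2·δd/d)² + (-1·δz/z)²) = √(0.00701 + 0.0106 + 0.00215) = 0.141
Q = 4.47e+07, so δQ = 0.141 × 4.47e+07 = 6.29e+06.

(4.47 ± 0.629) × 10^7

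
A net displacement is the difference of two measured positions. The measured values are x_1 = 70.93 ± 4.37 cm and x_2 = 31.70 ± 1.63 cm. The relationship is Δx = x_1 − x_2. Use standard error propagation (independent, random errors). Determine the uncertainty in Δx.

4.66 cm

Each term contributes (cᵢ δxᵢ)² to (δΔx)²:
  (δx_1)² = 19.1;  (δx_2)² = 2.66
δΔx = √(21.8) = 4.66 cm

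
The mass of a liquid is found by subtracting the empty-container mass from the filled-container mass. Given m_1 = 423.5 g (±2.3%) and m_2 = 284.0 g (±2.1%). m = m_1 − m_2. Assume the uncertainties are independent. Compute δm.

11.4 g

m is a linear combination, so absolute uncertainties add in quadrature:
  (δm_1)² = 94.9;  (δm_2)² = 35.6
δm = √(130) = 11.4 g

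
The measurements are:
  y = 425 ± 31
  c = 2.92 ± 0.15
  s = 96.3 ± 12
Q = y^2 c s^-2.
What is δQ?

16.7

Each factor contributes (exponent × relative error)² to (δQ/Q)²:
  (2·δy/y)² = (2×0.0729)² = 0.0213;  (1·δc/c)² = (1×0.0514)² = 0.00264;  (-2·δs/s)² = (-2×0.125)² = 0.0621
δQ/Q = √(0.0860) = 0.293
Q = 56.9, so δQ = 0.293 × 56.9 = 16.7.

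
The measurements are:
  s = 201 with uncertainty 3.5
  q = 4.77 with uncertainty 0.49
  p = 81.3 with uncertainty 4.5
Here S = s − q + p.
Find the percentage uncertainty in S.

2.06%

Sums and differences: (δS)² = Σ (cᵢ δxᵢ)².
  (δs)² = 12.2;  (δq)² = 0.240;  (δp)² = 20.2
δS = √(32.7) = 5.72
S = 278, so δS/S = 5.72/278 = 0.0206.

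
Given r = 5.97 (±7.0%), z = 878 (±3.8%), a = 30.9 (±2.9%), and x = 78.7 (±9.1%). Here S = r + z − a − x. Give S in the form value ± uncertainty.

Each term contributes (cᵢ δxᵢ)² to (δS)²:
  (δr)² = 0.175;  (δz)² = 1110;  (δa)² = 0.803;  (δx)² = 51.3
δS = √(1170) = 34.1
S = 774.

774 ± 34.1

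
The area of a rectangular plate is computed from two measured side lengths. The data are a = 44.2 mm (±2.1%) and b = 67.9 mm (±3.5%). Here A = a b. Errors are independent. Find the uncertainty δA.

122 mm^2

Products/powers → add relative errors in quadrature, weighted by exponent:
  (1·δa/a)² = (1×0.0210)² = 0.000441;  (1·δb/b)² = (1×0.0350)² = 0.00123
δA/A = √(0.00167) = 0.0408
A = 3000 mm^2, so δA = 0.0408 × 3000 = 122 mm^2.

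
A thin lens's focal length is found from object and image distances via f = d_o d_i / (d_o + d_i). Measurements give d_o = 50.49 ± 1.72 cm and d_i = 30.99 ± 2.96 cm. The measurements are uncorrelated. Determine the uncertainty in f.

1.16 cm

∂f/∂d_o = (d_i/(d_o+d_i))² = 0.145;  ∂f/∂d_i = (d_o/(d_o+d_i))² = 0.384
δf = √((∂f/∂d_o · δd_o)² + (∂f/∂d_i · δd_i)²) = √(0.0619 + 1.29) = 1.16 cm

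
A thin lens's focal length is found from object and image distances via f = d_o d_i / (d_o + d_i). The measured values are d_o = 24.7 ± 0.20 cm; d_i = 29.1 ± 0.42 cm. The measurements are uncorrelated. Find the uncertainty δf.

0.106 cm

∂f/∂d_o = (d_i/(d_o+d_i))² = 0.293;  ∂f/∂d_i = (d_o/(d_o+d_i))² = 0.211
δf = √((∂f/∂d_o · δd_o)² + (∂f/∂d_i · δd_i)²) = √(0.00342 + 0.00784) = 0.106 cm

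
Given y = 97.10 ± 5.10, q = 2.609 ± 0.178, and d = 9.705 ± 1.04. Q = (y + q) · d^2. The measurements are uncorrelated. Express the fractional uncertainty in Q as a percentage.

Let u = y + q = 99.71. δu = √(δy² + δq²) = √(26.0 + 0.0317) = 5.10, so δu/u = 0.0512.
Q is then a monomial in u, d:
δQ/Q = √((δu/u)² + (2·δd/d)²) = √(0.00262 + 0.0459) = 0.220

22.0%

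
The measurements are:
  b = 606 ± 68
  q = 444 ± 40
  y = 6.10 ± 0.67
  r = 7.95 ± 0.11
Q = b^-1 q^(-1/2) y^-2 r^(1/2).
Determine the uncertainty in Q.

Relative error in a monomial: (δQ/Q)² = Σ (nᵢ · δxᵢ/xᵢ)².
  (-1·δb/b)² = (-1×0.112)² = 0.0126;  (−½·δq/q)² = (-0.5×0.0901)² = 0.00203;  (-2·δy/y)² = (-2×0.110)² = 0.0483;  (½·δr/r)² = (0.5×0.0138)² = 4.79e-05
δQ/Q = √(0.0629) = 0.251
Q = 5.93e-06, so δQ = 0.251 × 5.93e-06 = 1.49e-06.

1.49e-06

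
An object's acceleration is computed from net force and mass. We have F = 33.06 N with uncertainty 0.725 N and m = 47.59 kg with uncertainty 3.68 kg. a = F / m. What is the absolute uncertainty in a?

Products/powers → add relative errors in quadrature, weighted by exponent:
  (1·δF/F)² = (1×0.0219)² = 0.000481;  (-1·δm/m)² = (-1×0.0773)² = 0.00598
δa/a = √(0.00646) = 0.0804
a = 0.6947 m/s^2, so δa = 0.0804 × 0.6947 = 0.0558 m/s^2.

0.0558 m/s^2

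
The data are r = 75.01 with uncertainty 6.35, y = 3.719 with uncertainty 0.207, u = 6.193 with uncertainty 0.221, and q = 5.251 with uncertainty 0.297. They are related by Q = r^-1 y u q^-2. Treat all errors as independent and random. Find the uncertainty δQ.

0.00174

Each factor contributes (exponent × relative error)² to (δQ/Q)²:
  (-1·δr/r)² = (-1×0.0847)² = 0.00717;  (1·δy/y)² = (1×0.0557)² = 0.00310;  (1·δu/u)² = (1×0.0357)² = 0.00127;  (-2·δq/q)² = (-2×0.0566)² = 0.0128
δQ/Q = √(0.0243) = 0.156
Q = 0.01114, so δQ = 0.156 × 0.01114 = 0.00174.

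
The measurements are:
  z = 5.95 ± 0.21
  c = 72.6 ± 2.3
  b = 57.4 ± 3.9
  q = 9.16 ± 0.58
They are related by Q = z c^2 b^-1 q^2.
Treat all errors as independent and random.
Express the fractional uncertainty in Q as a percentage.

Since Q is a product/quotient, work with relative uncertainties:
  (1·δz/z)² = (1×0.0353)² = 0.00125;  (2·δc/c)² = (2×0.0317)² = 0.00401;  (-1·δb/b)² = (-1×0.0679)² = 0.00462;  (2·δq/q)² = (2×0.0633)² = 0.0160
δQ/Q = √(0.0259) = 0.161

16.1%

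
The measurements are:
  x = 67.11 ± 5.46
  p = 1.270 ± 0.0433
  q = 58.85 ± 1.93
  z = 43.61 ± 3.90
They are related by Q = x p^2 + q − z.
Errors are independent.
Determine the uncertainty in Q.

Let w = x·p^2 = 108.2. δw/w = √((1·δx/x)² + (2·δp/p)²) = √(0.00662 + 0.00465) = 0.106, so δw = 11.5.
Q = w + q − z: δQ = √(δw² + δq² + δz²) = √(132 + 3.72 + 15.2) = 12.3

12.3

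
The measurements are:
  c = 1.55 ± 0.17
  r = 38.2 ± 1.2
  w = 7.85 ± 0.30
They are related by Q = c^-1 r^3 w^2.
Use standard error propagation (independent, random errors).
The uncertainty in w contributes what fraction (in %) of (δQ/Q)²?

21.8%

(δQ/Q)² = (-1·δc/c)² + (3·δr/r)² + (2·δw/w)²
  c term: (-1×0.110)² = 0.0120
  r term: (3×0.0314)² = 0.00888
  w term: (2×0.0382)² = 0.00584
Total = 0.0268. Share from w = 0.00584/0.0268 = 0.218.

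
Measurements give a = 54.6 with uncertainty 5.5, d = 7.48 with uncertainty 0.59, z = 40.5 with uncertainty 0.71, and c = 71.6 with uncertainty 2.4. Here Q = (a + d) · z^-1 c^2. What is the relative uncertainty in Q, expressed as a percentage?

11.3%

Let u = a + d = 62.1. δu = √(δa² + δd²) = √(30.2 + 0.348) = 5.53, so δu/u = 0.0891.
Q is then a monomial in u, z, c:
δQ/Q = √((δu/u)² + (-1·δz/z)² + (2·δc/c)²) = √(0.00794 + 0.000307 + 0.00449) = 0.113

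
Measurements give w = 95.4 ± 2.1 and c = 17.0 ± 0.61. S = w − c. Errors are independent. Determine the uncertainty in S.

2.19

Sums and differences: (δS)² = Σ (cᵢ δxᵢ)².
  (δw)² = 4.41;  (δc)² = 0.372
δS = √(4.78) = 2.19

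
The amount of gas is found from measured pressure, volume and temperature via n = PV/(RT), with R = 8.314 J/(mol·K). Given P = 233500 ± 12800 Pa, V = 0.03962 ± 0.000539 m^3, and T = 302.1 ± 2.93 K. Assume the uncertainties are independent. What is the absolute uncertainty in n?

0.211 mol

Each factor contributes (exponent × relative error)² to (δn/n)²:
  (1·δP/P)² = (1×0.0548)² = 0.00301;  (1·δV/V)² = (1×0.0136)² = 0.000185;  (-1·δT/T)² = (-1×0.00970)² = 9.41e-05
δn/n = √(0.00328) = 0.0573
n = 3.683 mol, so δn = 0.0573 × 3.683 = 0.211 mol.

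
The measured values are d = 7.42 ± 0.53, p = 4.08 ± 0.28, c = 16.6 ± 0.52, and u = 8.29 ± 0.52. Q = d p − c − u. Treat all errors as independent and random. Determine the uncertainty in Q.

Let w = d·p = 30.3. δw/w = √((1·δd/d)² + (1·δp/p)²) = √(0.00510 + 0.00471) = 0.0991, so δw = 3.00.
Q = w − c − u: δQ = √(δw² + δc² + δu²) = √(8.99 + 0.270 + 0.270) = 3.09

3.09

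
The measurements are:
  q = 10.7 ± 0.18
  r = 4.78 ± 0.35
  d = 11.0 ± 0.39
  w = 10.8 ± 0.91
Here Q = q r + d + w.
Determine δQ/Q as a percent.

5.44%

Let p = q·r = 51.1. δp/p = √((1·δq/q)² + (1·δr/r)²) = √(0.000283 + 0.00536) = 0.0751, so δp = 3.84.
Q = p + d + w: δQ = √(δp² + δd² + δw²) = √(14.8 + 0.152 + 0.828) = 3.97
Q = 72.9, so δQ/Q = 3.97/72.9 = 0.0544.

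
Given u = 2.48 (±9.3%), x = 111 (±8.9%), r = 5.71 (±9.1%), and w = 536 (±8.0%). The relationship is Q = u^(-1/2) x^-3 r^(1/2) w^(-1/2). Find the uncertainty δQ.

Q is a product of powers, so relative uncertainties combine in quadrature:
  (−½·δu/u)² = (-0.5×0.0930)² = 0.00216;  (-3·δx/x)² = (-3×0.0890)² = 0.0713;  (½·δr/r)² = (0.5×0.0910)² = 0.00207;  (−½·δw/w)² = (-0.5×0.0800)² = 0.00160
δQ/Q = √(0.0771) = 0.278
Q = 4.79e-08, so δQ = 0.278 × 4.79e-08 = 1.33e-08.

1.33e-08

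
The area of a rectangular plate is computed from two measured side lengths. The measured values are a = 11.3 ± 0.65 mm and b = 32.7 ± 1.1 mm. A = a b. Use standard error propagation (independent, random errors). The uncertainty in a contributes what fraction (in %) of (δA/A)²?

74.5%

(δA/A)² = (1·δa/a)² + (1·δb/b)²
  a term: (1×0.0575)² = 0.00331
  b term: (1×0.0336)² = 0.00113
Total = 0.00444. Share from a = 0.00331/0.00444 = 0.745.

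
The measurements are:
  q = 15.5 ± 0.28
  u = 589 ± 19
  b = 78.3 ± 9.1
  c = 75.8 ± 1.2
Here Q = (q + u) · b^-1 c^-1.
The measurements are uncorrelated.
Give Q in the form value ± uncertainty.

0.102 ± 0.0124

Let w = q + u = 604. δw = √(δq² + δu²) = √(0.0784 + 361) = 19.0, so δw/w = 0.0314.
Q is then a monomial in w, b, c:
δQ/Q = √((δw/w)² + (-1·δb/b)² + (-1·δc/c)²) = √(0.000988 + 0.0135 + 0.000251) = 0.121
Q = 0.102, so δQ = 0.121 × 0.102 = 0.0124.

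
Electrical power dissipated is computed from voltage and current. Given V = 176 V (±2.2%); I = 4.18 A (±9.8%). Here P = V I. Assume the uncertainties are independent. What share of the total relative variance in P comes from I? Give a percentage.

95.2%

(δP/P)² = (1·δV/V)² + (1·δI/I)²
  V term: (1×0.0220)² = 0.000484
  I term: (1×0.0980)² = 0.00960
Total = 0.0101. Share from I = 0.00960/0.0101 = 0.952.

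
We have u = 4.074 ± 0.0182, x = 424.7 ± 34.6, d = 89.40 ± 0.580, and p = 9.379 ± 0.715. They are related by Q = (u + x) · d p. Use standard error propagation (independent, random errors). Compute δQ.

Let w = u + x = 428.8. δw = √(δu² + δx²) = √(0.000331 + 1200) = 34.6, so δw/w = 0.0807.
Q is then a monomial in w, d, p:
δQ/Q = √((δw/w)² + (1·δd/d)² + (1·δp/p)²) = √(0.00651 + 4.21e-05 + 0.00581) = 0.111
Q = 359500, so δQ = 0.111 × 359500 = 40000.

40000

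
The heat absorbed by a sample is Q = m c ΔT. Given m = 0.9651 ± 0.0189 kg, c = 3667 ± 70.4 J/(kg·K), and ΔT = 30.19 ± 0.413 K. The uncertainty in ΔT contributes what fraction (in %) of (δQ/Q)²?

19.9%

(δQ/Q)² = (1·δm/m)² + (1·δc/c)² + (1·δΔT/ΔT)²
  m term: (1×0.0196)² = 0.000384
  c term: (1×0.0192)² = 0.000369
  ΔT term: (1×0.0137)² = 0.000187
Total = 0.000939. Share from ΔT = 0.000187/0.000939 = 0.199.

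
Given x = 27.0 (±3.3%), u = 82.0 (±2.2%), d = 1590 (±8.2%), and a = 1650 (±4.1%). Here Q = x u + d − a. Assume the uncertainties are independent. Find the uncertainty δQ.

171

Let p = x·u = 2210. δp/p = √((1·δx/x)² + (1·δu/u)²) = √(0.00109 + 0.000484) = 0.0397, so δp = 87.8.
Q = p + d − a: δQ = √(δp² + δd² + δa²) = √(7710 + 17000 + 4580) = 171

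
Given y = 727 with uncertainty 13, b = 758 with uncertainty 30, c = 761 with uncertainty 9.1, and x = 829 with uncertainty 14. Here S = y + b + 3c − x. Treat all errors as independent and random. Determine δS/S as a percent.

1.53%

For a sum/difference, combine absolute errors in quadrature:
  (δy)² = 169;  (δb)² = 900;  (3·δc)² = 745;  (δx)² = 196
δS = √(2010) = 44.8
S = 2940, so δS/S = 44.8/2940 = 0.0153.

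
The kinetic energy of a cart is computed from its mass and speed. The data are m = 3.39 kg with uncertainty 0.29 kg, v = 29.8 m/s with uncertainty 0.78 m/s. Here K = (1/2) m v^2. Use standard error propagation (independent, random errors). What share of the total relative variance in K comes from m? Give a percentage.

72.8%

(δK/K)² = (1·δm/m)² + (2·δv/v)²
  m term: (1×0.0855)² = 0.00732
  v term: (2×0.0262)² = 0.00274
Total = 0.0101. Share from m = 0.00732/0.0101 = 0.728.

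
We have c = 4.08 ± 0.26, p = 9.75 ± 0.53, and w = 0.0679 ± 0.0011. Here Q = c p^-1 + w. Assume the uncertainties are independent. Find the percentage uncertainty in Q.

Let h = c·p^-1 = 0.418. δh/h = √((1·δc/c)² + (-1·δp/p)²) = √(0.00406 + 0.00295) = 0.0838, so δh = 0.0351.
Q = h + w: δQ = √(δh² + δw²) = √(0.00123 + 1.21e-06) = 0.0351
Q = 0.486, so δQ/Q = 0.0351/0.486 = 0.0721.

7.21%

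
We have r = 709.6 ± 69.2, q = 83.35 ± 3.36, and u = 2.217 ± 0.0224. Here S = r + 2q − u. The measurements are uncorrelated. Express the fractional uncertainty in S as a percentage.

7.95%

For a sum/difference, combine absolute errors in quadrature:
  (δr)² = 4790;  (2·δq)² = 45.2;  (δu)² = 0.000502
δS = √(4830) = 69.5
S = 874.1, so δS/S = 69.5/874.1 = 0.0795.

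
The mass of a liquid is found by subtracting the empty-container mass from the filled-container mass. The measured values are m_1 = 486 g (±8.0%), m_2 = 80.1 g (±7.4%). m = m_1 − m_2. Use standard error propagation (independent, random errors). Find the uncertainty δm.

Absolute uncertainties add in quadrature for a linear combination:
  (δm_1)² = 1510;  (δm_2)² = 35.1
δm = √(1550) = 39.3 g

39.3 g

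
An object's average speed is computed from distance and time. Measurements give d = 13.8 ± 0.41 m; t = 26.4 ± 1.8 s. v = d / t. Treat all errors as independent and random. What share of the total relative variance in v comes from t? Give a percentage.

(δv/v)² = (1·δd/d)² + (-1·δt/t)²
  d term: (1×0.0297)² = 0.000883
  t term: (-1×0.0682)² = 0.00465
Total = 0.00553. Share from t = 0.00465/0.00553 = 0.840.

84.0%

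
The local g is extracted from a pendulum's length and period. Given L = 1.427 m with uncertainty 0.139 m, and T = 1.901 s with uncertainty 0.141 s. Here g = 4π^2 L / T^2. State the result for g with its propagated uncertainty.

g is a product of powers, so relative uncertainties combine in quadrature:
  (1·δL/L)² = (1×0.0974)² = 0.00949;  (-2·δT/T)² = (-2×0.0742)² = 0.0220
δg/g = √(0.0315) = 0.177
g = 15.59 m/s^2, so δg = 0.177 × 15.59 = 2.77 m/s^2.

15.59 ± 2.77 m/s^2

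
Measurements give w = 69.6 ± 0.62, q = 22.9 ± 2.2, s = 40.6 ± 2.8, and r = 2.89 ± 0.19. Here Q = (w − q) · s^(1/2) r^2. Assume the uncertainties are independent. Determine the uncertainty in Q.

Let u = w − q = 46.7. δu = √(δw² + δq²) = √(0.384 + 4.84) = 2.29, so δu/u = 0.0489.
Q is then a monomial in u, s, r:
δQ/Q = √((δu/u)² + (½·δs/s)² + (2·δr/r)²) = √(0.00240 + 0.00119 + 0.0173) = 0.144
Q = 2490, so δQ = 0.144 × 2490 = 359.

359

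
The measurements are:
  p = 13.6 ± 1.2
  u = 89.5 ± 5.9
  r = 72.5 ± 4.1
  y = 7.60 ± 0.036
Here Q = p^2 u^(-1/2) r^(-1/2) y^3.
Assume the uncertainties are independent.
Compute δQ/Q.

0.182

Q is a product of powers, so relative uncertainties combine in quadrature:
  (2·δp/p)² = (2×0.0882)² = 0.0311;  (−½·δu/u)² = (-0.5×0.0659)² = 0.00109;  (−½·δr/r)² = (-0.5×0.0566)² = 0.000800;  (3·δy/y)² = (3×0.00474)² = 0.000202
δQ/Q = √(0.0332) = 0.182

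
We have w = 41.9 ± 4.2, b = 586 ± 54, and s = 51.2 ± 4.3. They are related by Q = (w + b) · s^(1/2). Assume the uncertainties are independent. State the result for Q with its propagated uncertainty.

4490 ± 431

Let u = w + b = 628. δu = √(δw² + δb²) = √(17.6 + 2920) = 54.2, so δu/u = 0.0863.
Q is then a monomial in u, s:
δQ/Q = √((δu/u)² + (½·δs/s)²) = √(0.00744 + 0.00176) = 0.0959
Q = 4490, so δQ = 0.0959 × 4490 = 431.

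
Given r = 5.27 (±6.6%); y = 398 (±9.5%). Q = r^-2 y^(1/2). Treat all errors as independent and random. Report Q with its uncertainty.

Products/powers → add relative errors in quadrature, weighted by exponent:
  (-2·δr/r)² = (-2×0.0660)² = 0.0174;  (½·δy/y)² = (0.5×0.0950)² = 0.00226
δQ/Q = √(0.0197) = 0.140
Q = 0.718, so δQ = 0.140 × 0.718 = 0.101.

0.718 ± 0.101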